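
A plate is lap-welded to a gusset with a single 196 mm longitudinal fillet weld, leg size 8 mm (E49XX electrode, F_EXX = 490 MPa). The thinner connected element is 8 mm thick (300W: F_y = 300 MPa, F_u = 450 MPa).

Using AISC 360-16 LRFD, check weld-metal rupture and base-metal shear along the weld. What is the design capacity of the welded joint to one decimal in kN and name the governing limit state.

Weld metal: throat = 0.707×8 = 5.656 mm, L = 196 mm. φR_n = 0.75 × 0.6 × 490 × 5.656 × 196 = 244.4 kN.
Base metal shear (8 mm plate): yield φR_n = 1.0×0.6×300×8×196 = 282.2 kN; rupture φR_n = 0.75×0.6×450×8×196 = 317.5 kN; take 282.2 kN (yield).
Governing: min(244.4, 282.2) = 244.4 kN → weld metal.

244.4 kN (weld metal governs)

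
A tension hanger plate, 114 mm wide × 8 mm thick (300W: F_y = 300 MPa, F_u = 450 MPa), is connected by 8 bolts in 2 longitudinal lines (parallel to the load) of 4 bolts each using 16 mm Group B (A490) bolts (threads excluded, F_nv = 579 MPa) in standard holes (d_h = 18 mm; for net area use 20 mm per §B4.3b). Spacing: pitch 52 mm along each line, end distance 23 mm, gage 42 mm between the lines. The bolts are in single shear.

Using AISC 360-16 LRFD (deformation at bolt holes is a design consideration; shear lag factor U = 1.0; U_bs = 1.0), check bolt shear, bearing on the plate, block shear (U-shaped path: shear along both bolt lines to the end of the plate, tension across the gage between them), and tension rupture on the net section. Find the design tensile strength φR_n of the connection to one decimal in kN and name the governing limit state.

199.8 kN (net-section rupture governs)

Bolt shear: A_b = π(16)²/4 = 201.06 mm². φR_n = 0.75 × 579 × 201.06 × 8 × 1 = 698.5 kN.
Bearing (8 mm plate, F_u = 450 MPa): end bolts L_c = 23 − 18/2 = 14, R_n = min(1.2×14×8×450, 2.4×16×8×450) = 60.48 kN/bolt; interior L_c = 52 − 18 = 34, R_n = 138.24 kN/bolt. φR_n = 0.75 × (2×60.48 + 6×138.24) = 712.8 kN.
Block shear: shear path 2×[23+3×52] = 2×179 mm, A_gv = 2864, A_nv = 2×(179 − 3.5×20)×8 = 1744 mm²; tension across gage: (42 − 1×20)×8 = 176 mm². R_n = min(0.6×450×1744, 0.6×300×2864) + 1.0×450×176 = min(470.88, 515.52) + 79.2 = 550.08 kN. φR_n = 0.75 × 550.08 = 412.6 kN.
Tension rupture (net): A_n = (114 − 2×20)×8 = 592 mm² (U = 1.0, A_e = A_n). φR_n = 0.75 × 450 × 592 = 199.8 kN.
Governing: min(698.5, 712.8, 412.6, 199.8) = 199.8 kN → net-section rupture.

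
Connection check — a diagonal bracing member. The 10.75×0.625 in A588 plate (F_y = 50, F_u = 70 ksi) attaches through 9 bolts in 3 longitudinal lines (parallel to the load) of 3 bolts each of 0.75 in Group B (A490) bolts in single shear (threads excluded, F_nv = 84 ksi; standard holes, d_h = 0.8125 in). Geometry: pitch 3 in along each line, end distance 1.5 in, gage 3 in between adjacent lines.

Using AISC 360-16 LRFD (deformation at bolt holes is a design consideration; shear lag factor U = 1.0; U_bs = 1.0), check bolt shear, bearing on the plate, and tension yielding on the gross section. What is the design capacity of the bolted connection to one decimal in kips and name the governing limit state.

Bolt shear: A_b = π(0.75)²/4 = 0.44179 in². φR_n = 0.75 × 84 × 0.44179 × 9 × 1 = 250.5 kips.
Bearing (0.625 in plate, F_u = 70 ksi): end bolts L_c = 1.5 − 0.8125/2 = 1.09375, R_n = min(1.2×1.09375×0.625×70, 2.4×0.75×0.625×70) = 57.422 kips/bolt; interior L_c = 3 − 0.8125 = 2.1875, R_n = 78.75 kips/bolt. φR_n = 0.75 × (3×57.422 + 6×78.75) = 483.6 kips.
Tension yield (gross): A_g = 10.75×0.625 = 6.7188 in². φR_n = 0.90 × 50 × 6.7188 = 302.3 kips.
Governing: min(250.5, 483.6, 302.3) = 250.5 kips → bolt shear.

250.5 kips (bolt shear governs)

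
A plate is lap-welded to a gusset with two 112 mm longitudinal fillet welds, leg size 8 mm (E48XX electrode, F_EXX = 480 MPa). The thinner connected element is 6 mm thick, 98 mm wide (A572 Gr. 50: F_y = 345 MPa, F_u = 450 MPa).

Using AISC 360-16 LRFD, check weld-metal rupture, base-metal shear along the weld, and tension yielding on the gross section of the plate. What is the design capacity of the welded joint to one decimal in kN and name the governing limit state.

182.6 kN (gross-section yield governs)

Weld metal: throat = 0.707×8 = 5.656 mm, L = 2×112 = 224 mm. φR_n = 0.75 × 0.6 × 480 × 5.656 × 224 = 273.7 kN.
Base metal shear (6 mm plate): yield φR_n = 1.0×0.6×345×6×224 = 278.2 kN; rupture φR_n = 0.75×0.6×450×6×224 = 272.2 kN; take 272.2 kN (rupture).
Tension yield (gross): A_g = 98×6 = 588 mm². φR_n = 0.90 × 345 × 588 = 182.6 kN.
Governing: min(273.7, 272.2, 182.6) = 182.6 kN → gross-section yield.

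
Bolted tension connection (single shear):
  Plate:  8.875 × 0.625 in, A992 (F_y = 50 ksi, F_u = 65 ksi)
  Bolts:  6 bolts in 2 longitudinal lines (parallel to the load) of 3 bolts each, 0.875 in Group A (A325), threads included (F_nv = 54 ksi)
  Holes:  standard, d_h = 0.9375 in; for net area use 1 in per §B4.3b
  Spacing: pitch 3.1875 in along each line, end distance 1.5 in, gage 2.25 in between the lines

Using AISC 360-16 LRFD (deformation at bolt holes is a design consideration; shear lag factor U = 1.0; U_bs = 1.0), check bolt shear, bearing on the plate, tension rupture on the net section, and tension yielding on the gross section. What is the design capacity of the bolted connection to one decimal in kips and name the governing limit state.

Bolt shear: A_b = π(0.875)²/4 = 0.60132 in². φR_n = 0.75 × 54 × 0.60132 × 6 × 1 = 146.1 kips.
Bearing (0.625 in plate, F_u = 65 ksi): end bolts L_c = 1.5 − 0.9375/2 = 1.03125, R_n = min(1.2×1.03125×0.625×65, 2.4×0.875×0.625×65) = 50.273 kips/bolt; interior L_c = 3.1875 − 0.9375 = 2.25, R_n = 85.313 kips/bolt. φR_n = 0.75 × (2×50.273 + 4×85.313) = 331.3 kips.
Tension rupture (net): A_n = (8.875 − 2×1)×0.625 = 4.2969 in² (U = 1.0, A_e = A_n). φR_n = 0.75 × 65 × 4.2969 = 209.5 kips.
Tension yield (gross): A_g = 8.875×0.625 = 5.5469 in². φR_n = 0.90 × 50 × 5.5469 = 249.6 kips.
Governing: min(146.1, 331.3, 209.5, 249.6) = 146.1 kips → bolt shear.

146.1 kips (bolt shear governs)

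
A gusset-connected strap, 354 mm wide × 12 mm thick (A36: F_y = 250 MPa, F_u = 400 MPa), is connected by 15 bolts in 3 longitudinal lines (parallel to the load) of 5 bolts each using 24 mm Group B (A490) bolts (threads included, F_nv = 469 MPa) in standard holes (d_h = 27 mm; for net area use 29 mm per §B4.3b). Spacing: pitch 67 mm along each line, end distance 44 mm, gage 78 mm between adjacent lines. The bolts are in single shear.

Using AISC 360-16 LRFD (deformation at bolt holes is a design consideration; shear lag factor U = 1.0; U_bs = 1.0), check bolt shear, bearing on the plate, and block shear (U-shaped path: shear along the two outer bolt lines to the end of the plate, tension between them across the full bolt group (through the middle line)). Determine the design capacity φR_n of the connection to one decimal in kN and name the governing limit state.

Bolt shear: A_b = π(24)²/4 = 452.39 mm². φR_n = 0.75 × 469 × 452.39 × 15 × 1 = 2386.9 kN.
Bearing (12 mm plate, F_u = 400 MPa): end bolts L_c = 44 − 27/2 = 30.5, R_n = min(1.2×30.5×12×400, 2.4×24×12×400) = 175.68 kN/bolt; interior L_c = 67 − 27 = 40, R_n = 230.4 kN/bolt. φR_n = 0.75 × (3×175.68 + 12×230.4) = 2468.9 kN.
Block shear: shear path 2×[44+4×67] = 2×312 mm, A_gv = 7488, A_nv = 2×(312 − 4.5×29)×12 = 4356 mm²; tension across gage: (156 − 2×29)×12 = 1176 mm². R_n = min(0.6×400×4356, 0.6×250×7488) + 1.0×400×1176 = min(1045.4, 1123.2) + 470.4 = 1515.8 kN. φR_n = 0.75 × 1515.8 = 1136.9 kN.
Governing: min(2386.9, 2468.9, 1136.9) = 1136.9 kN → block shear.

1136.9 kN (block shear governs)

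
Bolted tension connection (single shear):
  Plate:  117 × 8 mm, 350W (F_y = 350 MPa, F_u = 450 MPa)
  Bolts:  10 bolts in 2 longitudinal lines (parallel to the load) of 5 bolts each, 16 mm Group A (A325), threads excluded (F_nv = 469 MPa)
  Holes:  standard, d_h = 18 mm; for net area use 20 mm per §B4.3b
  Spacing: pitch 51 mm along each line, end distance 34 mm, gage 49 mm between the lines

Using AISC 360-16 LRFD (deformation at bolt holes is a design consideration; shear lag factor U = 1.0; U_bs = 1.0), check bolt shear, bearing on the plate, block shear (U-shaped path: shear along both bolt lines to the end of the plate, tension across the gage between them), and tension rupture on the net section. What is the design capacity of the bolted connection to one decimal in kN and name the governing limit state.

207.9 kN (net-section rupture governs)

Bolt shear: A_b = π(16)²/4 = 201.06 mm². φR_n = 0.75 × 469 × 201.06 × 10 × 1 = 707.2 kN.
Bearing (8 mm plate, F_u = 450 MPa): end bolts L_c = 34 − 18/2 = 25, R_n = min(1.2×25×8×450, 2.4×16×8×450) = 108 kN/bolt; interior L_c = 51 − 18 = 33, R_n = 138.24 kN/bolt. φR_n = 0.75 × (2×108 + 8×138.24) = 991.4 kN.
Block shear: shear path 2×[34+4×51] = 2×238 mm, A_gv = 3808, A_nv = 2×(238 − 4.5×20)×8 = 2368 mm²; tension across gage: (49 − 1×20)×8 = 232 mm². R_n = min(0.6×450×2368, 0.6×350×3808) + 1.0×450×232 = min(639.36, 799.68) + 104.4 = 743.76 kN. φR_n = 0.75 × 743.76 = 557.8 kN.
Tension rupture (net): A_n = (117 − 2×20)×8 = 616 mm² (U = 1.0, A_e = A_n). φR_n = 0.75 × 450 × 616 = 207.9 kN.
Governing: min(707.2, 991.4, 557.8, 207.9) = 207.9 kN → net-section rupture.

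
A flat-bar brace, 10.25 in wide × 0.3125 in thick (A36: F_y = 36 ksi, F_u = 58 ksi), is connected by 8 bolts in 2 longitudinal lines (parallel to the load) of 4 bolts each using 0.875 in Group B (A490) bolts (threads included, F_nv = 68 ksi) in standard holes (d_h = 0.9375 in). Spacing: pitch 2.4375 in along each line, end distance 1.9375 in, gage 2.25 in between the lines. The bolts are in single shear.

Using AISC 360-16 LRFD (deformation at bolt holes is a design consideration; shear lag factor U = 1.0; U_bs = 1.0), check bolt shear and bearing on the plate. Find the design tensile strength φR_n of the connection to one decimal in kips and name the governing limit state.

194.7 kips (bearing governs)

Bolt shear: A_b = π(0.875)²/4 = 0.60132 in². φR_n = 0.75 × 68 × 0.60132 × 8 × 1 = 245.3 kips.
Bearing (0.3125 in plate, F_u = 58 ksi): end bolts L_c = 1.9375 − 0.9375/2 = 1.46875, R_n = min(1.2×1.46875×0.3125×58, 2.4×0.875×0.3125×58) = 31.945 kips/bolt; interior L_c = 2.4375 − 0.9375 = 1.5, R_n = 32.625 kips/bolt. φR_n = 0.75 × (2×31.945 + 6×32.625) = 194.7 kips.
Governing: min(245.3, 194.7) = 194.7 kips → bearing.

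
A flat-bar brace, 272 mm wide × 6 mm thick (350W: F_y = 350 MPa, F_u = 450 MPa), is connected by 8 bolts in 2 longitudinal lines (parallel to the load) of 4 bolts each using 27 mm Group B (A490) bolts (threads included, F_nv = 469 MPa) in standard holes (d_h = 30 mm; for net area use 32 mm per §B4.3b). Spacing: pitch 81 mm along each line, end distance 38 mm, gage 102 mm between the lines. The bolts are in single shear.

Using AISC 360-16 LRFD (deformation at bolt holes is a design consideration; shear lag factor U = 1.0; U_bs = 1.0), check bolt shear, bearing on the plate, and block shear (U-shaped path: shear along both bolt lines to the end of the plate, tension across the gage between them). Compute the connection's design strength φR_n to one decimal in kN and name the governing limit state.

552.4 kN (block shear governs)

Bolt shear: A_b = π(27)²/4 = 572.56 mm². φR_n = 0.75 × 469 × 572.56 × 8 × 1 = 1611.2 kN.
Bearing (6 mm plate, F_u = 450 MPa): end bolts L_c = 38 − 30/2 = 23, R_n = min(1.2×23×6×450, 2.4×27×6×450) = 74.52 kN/bolt; interior L_c = 81 − 30 = 51, R_n = 165.24 kN/bolt. φR_n = 0.75 × (2×74.52 + 6×165.24) = 855.4 kN.
Block shear: shear path 2×[38+3×81] = 2×281 mm, A_gv = 3372, A_nv = 2×(281 − 3.5×32)×6 = 2028 mm²; tension across gage: (102 − 1×32)×6 = 420 mm². R_n = min(0.6×450×2028, 0.6×350×3372) + 1.0×450×420 = min(547.56, 708.12) + 189 = 736.56 kN. φR_n = 0.75 × 736.56 = 552.4 kN.
Governing: min(1611.2, 855.4, 552.4) = 552.4 kN → block shear.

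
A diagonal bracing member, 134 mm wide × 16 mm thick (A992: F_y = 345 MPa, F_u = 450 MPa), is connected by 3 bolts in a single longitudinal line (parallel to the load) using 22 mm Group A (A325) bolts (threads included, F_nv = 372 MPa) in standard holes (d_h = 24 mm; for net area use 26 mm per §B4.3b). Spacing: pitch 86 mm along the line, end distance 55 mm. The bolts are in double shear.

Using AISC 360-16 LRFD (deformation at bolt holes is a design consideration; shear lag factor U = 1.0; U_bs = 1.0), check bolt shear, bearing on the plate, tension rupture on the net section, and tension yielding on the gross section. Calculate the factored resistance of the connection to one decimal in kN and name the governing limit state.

Bolt shear: A_b = π(22)²/4 = 380.13 mm². φR_n = 0.75 × 372 × 380.13 × 3 × 2 = 636.3 kN.
Bearing (16 mm plate, F_u = 450 MPa): end bolts L_c = 55 − 24/2 = 43, R_n = min(1.2×43×16×450, 2.4×22×16×450) = 371.52 kN/bolt; interior L_c = 86 − 24 = 62, R_n = 380.16 kN/bolt. φR_n = 0.75 × (1×371.52 + 2×380.16) = 848.9 kN.
Tension rupture (net): A_n = (134 − 1×26)×16 = 1728 mm² (U = 1.0, A_e = A_n). φR_n = 0.75 × 450 × 1728 = 583.2 kN.
Tension yield (gross): A_g = 134×16 = 2144 mm². φR_n = 0.90 × 345 × 2144 = 665.7 kN.
Governing: min(636.3, 848.9, 583.2, 665.7) = 583.2 kN → net-section rupture.

583.2 kN (net-section rupture governs)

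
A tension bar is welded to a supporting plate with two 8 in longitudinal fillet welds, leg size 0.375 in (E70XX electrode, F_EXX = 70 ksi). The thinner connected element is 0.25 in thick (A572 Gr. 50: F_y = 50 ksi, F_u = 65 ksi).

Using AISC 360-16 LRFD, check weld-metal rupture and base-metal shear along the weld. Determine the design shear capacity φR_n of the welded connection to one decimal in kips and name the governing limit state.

Weld metal: throat = 0.707×0.375 = 0.26513 in, L = 2×8 = 16 in. φR_n = 0.75 × 0.6 × 70 × 0.26513 × 16 = 133.6 kips.
Base metal shear (0.25 in plate): yield φR_n = 1.0×0.6×50×0.25×16 = 120.0 kips; rupture φR_n = 0.75×0.6×65×0.25×16 = 117.0 kips; take 117.0 kips (rupture).
Governing: min(133.6, 117.0) = 117.0 kips → base-metal shear.

117.0 kips (base-metal shear governs)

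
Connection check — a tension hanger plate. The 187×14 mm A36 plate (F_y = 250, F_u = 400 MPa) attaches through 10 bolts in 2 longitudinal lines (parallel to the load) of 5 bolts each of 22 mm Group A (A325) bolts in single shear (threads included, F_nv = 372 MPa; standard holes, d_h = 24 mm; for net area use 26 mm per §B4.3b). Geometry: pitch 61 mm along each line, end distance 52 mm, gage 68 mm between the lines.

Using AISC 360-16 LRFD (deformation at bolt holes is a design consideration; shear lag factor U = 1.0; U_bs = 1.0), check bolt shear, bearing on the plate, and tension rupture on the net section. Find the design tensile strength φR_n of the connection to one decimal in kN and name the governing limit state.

Bolt shear: A_b = π(22)²/4 = 380.13 mm². φR_n = 0.75 × 372 × 380.13 × 10 × 1 = 1060.6 kN.
Bearing (14 mm plate, F_u = 400 MPa): end bolts L_c = 52 − 24/2 = 40, R_n = min(1.2×40×14×400, 2.4×22×14×400) = 268.8 kN/bolt; interior L_c = 61 − 24 = 37, R_n = 248.64 kN/bolt. φR_n = 0.75 × (2×268.8 + 8×248.64) = 1895.0 kN.
Tension rupture (net): A_n = (187 − 2×26)×14 = 1890 mm² (U = 1.0, A_e = A_n). φR_n = 0.75 × 400 × 1890 = 567.0 kN.
Governing: min(1060.6, 1895.0, 567.0) = 567.0 kN → net-section rupture.

567.0 kN (net-section rupture governs)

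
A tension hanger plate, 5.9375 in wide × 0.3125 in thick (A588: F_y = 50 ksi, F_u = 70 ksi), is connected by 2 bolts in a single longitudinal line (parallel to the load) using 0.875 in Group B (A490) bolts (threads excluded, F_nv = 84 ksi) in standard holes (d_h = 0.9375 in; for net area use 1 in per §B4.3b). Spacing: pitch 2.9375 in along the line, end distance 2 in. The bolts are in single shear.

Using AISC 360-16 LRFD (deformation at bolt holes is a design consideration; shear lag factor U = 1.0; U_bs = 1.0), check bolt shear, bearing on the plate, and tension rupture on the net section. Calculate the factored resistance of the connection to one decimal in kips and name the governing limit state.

Bolt shear: A_b = π(0.875)²/4 = 0.60132 in². φR_n = 0.75 × 84 × 0.60132 × 2 × 1 = 75.8 kips.
Bearing (0.3125 in plate, F_u = 70 ksi): end bolts L_c = 2 − 0.9375/2 = 1.53125, R_n = min(1.2×1.53125×0.3125×70, 2.4×0.875×0.3125×70) = 40.195 kips/bolt; interior L_c = 2.9375 − 0.9375 = 2, R_n = 45.938 kips/bolt. φR_n = 0.75 × (1×40.195 + 1×45.938) = 64.6 kips.
Tension rupture (net): A_n = (5.9375 − 1×1)×0.3125 = 1.543 in² (U = 1.0, A_e = A_n). φR_n = 0.75 × 70 × 1.543 = 81.0 kips.
Governing: min(75.8, 64.6, 81.0) = 64.6 kips → bearing.

64.6 kips (bearing governs)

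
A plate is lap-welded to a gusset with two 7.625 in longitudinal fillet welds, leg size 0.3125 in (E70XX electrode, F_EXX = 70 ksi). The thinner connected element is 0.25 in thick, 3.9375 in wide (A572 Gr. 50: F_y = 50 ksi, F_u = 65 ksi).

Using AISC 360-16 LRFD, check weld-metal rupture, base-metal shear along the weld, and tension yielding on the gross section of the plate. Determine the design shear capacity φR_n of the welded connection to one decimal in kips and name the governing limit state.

Weld metal: throat = 0.707×0.3125 = 0.22094 in, L = 2×7.625 = 15.25 in. φR_n = 0.75 × 0.6 × 70 × 0.22094 × 15.25 = 106.1 kips.
Base metal shear (0.25 in plate): yield φR_n = 1.0×0.6×50×0.25×15.25 = 114.4 kips; rupture φR_n = 0.75×0.6×65×0.25×15.25 = 111.5 kips; take 111.5 kips (rupture).
Tension yield (gross): A_g = 3.9375×0.25 = 0.98438 in². φR_n = 0.90 × 50 × 0.98438 = 44.3 kips.
Governing: min(106.1, 111.5, 44.3) = 44.3 kips → gross-section yield.

44.3 kips (gross-section yield governs)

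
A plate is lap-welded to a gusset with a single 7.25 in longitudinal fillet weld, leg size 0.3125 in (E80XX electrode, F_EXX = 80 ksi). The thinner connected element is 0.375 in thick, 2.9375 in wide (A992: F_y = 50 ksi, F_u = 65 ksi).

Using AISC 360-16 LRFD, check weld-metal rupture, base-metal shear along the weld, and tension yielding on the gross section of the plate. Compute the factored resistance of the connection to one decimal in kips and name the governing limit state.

49.6 kips (gross-section yield governs)

Weld metal: throat = 0.707×0.3125 = 0.22094 in, L = 7.25 in. φR_n = 0.75 × 0.6 × 80 × 0.22094 × 7.25 = 57.7 kips.
Base metal shear (0.375 in plate): yield φR_n = 1.0×0.6×50×0.375×7.25 = 81.6 kips; rupture φR_n = 0.75×0.6×65×0.375×7.25 = 79.5 kips; take 79.5 kips (rupture).
Tension yield (gross): A_g = 2.9375×0.375 = 1.1016 in². φR_n = 0.90 × 50 × 1.1016 = 49.6 kips.
Governing: min(57.7, 79.5, 49.6) = 49.6 kips → gross-section yield.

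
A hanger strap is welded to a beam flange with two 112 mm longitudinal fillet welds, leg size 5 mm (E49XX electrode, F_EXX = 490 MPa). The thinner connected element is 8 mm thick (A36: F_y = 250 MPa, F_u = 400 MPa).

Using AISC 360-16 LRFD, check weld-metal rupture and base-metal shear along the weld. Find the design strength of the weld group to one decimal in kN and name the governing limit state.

174.6 kN (weld metal governs)

Weld metal: throat = 0.707×5 = 3.535 mm, L = 2×112 = 224 mm. φR_n = 0.75 × 0.6 × 490 × 3.535 × 224 = 174.6 kN.
Base metal shear (8 mm plate): yield φR_n = 1.0×0.6×250×8×224 = 268.8 kN; rupture φR_n = 0.75×0.6×400×8×224 = 322.6 kN; take 268.8 kN (yield).
Governing: min(174.6, 268.8) = 174.6 kN → weld metal.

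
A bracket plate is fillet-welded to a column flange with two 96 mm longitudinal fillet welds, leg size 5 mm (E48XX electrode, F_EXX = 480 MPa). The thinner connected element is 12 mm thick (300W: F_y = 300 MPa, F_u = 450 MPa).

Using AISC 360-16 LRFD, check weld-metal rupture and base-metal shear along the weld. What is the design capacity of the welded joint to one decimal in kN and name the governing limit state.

146.6 kN (weld metal governs)

Weld metal: throat = 0.707×5 = 3.535 mm, L = 2×96 = 192 mm. φR_n = 0.75 × 0.6 × 480 × 3.535 × 192 = 146.6 kN.
Base metal shear (12 mm plate): yield φR_n = 1.0×0.6×300×12×192 = 414.7 kN; rupture φR_n = 0.75×0.6×450×12×192 = 466.6 kN; take 414.7 kN (yield).
Governing: min(146.6, 414.7) = 146.6 kN → weld metal.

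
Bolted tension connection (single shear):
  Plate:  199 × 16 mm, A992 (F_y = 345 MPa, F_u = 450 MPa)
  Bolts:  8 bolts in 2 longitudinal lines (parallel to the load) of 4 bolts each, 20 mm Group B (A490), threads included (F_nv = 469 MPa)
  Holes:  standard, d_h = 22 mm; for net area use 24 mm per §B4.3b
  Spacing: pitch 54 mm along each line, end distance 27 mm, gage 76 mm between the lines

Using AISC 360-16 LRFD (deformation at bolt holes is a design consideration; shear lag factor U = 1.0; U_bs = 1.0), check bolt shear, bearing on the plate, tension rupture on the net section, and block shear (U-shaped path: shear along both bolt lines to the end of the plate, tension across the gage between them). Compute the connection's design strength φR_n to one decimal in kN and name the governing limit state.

Bolt shear: A_b = π(20)²/4 = 314.16 mm². φR_n = 0.75 × 469 × 314.16 × 8 × 1 = 884.0 kN.
Bearing (16 mm plate, F_u = 450 MPa): end bolts L_c = 27 − 22/2 = 16, R_n = min(1.2×16×16×450, 2.4×20×16×450) = 138.24 kN/bolt; interior L_c = 54 − 22 = 32, R_n = 276.48 kN/bolt. φR_n = 0.75 × (2×138.24 + 6×276.48) = 1451.5 kN.
Tension rupture (net): A_n = (199 − 2×24)×16 = 2416 mm² (U = 1.0, A_e = A_n). φR_n = 0.75 × 450 × 2416 = 815.4 kN.
Block shear: shear path 2×[27+3×54] = 2×189 mm, A_gv = 6048, A_nv = 2×(189 − 3.5×24)×16 = 3360 mm²; tension across gage: (76 − 1×24)×16 = 832 mm². R_n = min(0.6×450×3360, 0.6×345×6048) + 1.0×450×832 = min(907.2, 1251.9) + 374.4 = 1281.6 kN. φR_n = 0.75 × 1281.6 = 961.2 kN.
Governing: min(884.0, 1451.5, 815.4, 961.2) = 815.4 kN → net-section rupture.

815.4 kN (net-section rupture governs)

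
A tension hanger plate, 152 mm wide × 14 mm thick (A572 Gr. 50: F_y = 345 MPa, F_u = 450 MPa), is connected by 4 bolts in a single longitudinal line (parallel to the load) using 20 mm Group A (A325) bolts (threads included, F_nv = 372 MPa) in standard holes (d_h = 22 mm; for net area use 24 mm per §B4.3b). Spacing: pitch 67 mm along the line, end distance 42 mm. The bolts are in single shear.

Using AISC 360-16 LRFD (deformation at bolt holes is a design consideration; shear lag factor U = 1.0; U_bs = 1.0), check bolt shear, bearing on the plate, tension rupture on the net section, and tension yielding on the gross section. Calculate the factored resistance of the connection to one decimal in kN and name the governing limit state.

Bolt shear: A_b = π(20)²/4 = 314.16 mm². φR_n = 0.75 × 372 × 314.16 × 4 × 1 = 350.6 kN.
Bearing (14 mm plate, F_u = 450 MPa): end bolts L_c = 42 − 22/2 = 31, R_n = min(1.2×31×14×450, 2.4×20×14×450) = 234.36 kN/bolt; interior L_c = 67 − 22 = 45, R_n = 302.4 kN/bolt. φR_n = 0.75 × (1×234.36 + 3×302.4) = 856.2 kN.
Tension rupture (net): A_n = (152 − 1×24)×14 = 1792 mm² (U = 1.0, A_e = A_n). φR_n = 0.75 × 450 × 1792 = 604.8 kN.
Tension yield (gross): A_g = 152×14 = 2128 mm². φR_n = 0.90 × 345 × 2128 = 660.7 kN.
Governing: min(350.6, 856.2, 604.8, 660.7) = 350.6 kN → bolt shear.

350.6 kN (bolt shear governs)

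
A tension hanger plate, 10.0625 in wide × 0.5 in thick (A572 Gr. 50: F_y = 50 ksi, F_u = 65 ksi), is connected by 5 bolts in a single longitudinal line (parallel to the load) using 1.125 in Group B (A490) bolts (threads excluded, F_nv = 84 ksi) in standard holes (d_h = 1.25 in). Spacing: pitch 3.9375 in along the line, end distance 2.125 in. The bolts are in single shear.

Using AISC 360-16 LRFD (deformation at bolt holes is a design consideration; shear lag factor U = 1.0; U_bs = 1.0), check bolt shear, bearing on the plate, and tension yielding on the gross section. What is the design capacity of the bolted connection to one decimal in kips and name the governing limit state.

226.4 kips (gross-section yield governs)

Bolt shear: A_b = π(1.125)²/4 = 0.99402 in². φR_n = 0.75 × 84 × 0.99402 × 5 × 1 = 313.1 kips.
Bearing (0.5 in plate, F_u = 65 ksi): end bolts L_c = 2.125 − 1.25/2 = 1.5, R_n = min(1.2×1.5×0.5×65, 2.4×1.125×0.5×65) = 58.5 kips/bolt; interior L_c = 3.9375 − 1.25 = 2.6875, R_n = 87.75 kips/bolt. φR_n = 0.75 × (1×58.5 + 4×87.75) = 307.1 kips.
Tension yield (gross): A_g = 10.0625×0.5 = 5.0313 in². φR_n = 0.90 × 50 × 5.0313 = 226.4 kips.
Governing: min(313.1, 307.1, 226.4) = 226.4 kips → gross-section yield.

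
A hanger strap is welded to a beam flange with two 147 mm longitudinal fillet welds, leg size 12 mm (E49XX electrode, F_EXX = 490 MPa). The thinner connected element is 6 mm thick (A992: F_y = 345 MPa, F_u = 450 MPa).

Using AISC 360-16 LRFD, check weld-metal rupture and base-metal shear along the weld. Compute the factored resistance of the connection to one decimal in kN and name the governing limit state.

Weld metal: throat = 0.707×12 = 8.484 mm, L = 2×147 = 294 mm. φR_n = 0.75 × 0.6 × 490 × 8.484 × 294 = 550.0 kN.
Base metal shear (6 mm plate): yield φR_n = 1.0×0.6×345×6×294 = 365.1 kN; rupture φR_n = 0.75×0.6×450×6×294 = 357.2 kN; take 357.2 kN (rupture).
Governing: min(550.0, 357.2) = 357.2 kN → base-metal shear.

357.2 kN (base-metal shear governs)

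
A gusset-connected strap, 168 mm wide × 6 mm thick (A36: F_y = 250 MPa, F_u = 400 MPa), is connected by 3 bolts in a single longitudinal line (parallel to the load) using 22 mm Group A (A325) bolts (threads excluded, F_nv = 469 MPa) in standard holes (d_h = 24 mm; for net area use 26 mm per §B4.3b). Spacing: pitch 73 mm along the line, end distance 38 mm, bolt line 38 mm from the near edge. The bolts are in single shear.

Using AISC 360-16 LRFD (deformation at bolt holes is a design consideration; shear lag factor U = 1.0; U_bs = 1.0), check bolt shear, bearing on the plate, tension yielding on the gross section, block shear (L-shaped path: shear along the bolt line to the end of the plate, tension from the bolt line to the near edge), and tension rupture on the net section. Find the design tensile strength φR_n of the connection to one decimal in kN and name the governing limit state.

169.2 kN (block shear governs)

Bolt shear: A_b = π(22)²/4 = 380.13 mm². φR_n = 0.75 × 469 × 380.13 × 3 × 1 = 401.1 kN.
Bearing (6 mm plate, F_u = 400 MPa): end bolts L_c = 38 − 24/2 = 26, R_n = min(1.2×26×6×400, 2.4×22×6×400) = 74.88 kN/bolt; interior L_c = 73 − 24 = 49, R_n = 126.72 kN/bolt. φR_n = 0.75 × (1×74.88 + 2×126.72) = 246.2 kN.
Tension yield (gross): A_g = 168×6 = 1008 mm². φR_n = 0.90 × 250 × 1008 = 226.8 kN.
Block shear: shear path 1×[38+2×73] = 1×184 mm, A_gv = 1104, A_nv = 1×(184 − 2.5×26)×6 = 714 mm²; tension to near edge: (38 − 0.5×26)×6 = 150 mm². R_n = min(0.6×400×714, 0.6×250×1104) + 1.0×400×150 = min(171.36, 165.6) + 60 = 225.6 kN. φR_n = 0.75 × 225.6 = 169.2 kN.
Tension rupture (net): A_n = (168 − 1×26)×6 = 852 mm² (U = 1.0, A_e = A_n). φR_n = 0.75 × 400 × 852 = 255.6 kN.
Governing: min(401.1, 246.2, 226.8, 169.2, 255.6) = 169.2 kN → block shear.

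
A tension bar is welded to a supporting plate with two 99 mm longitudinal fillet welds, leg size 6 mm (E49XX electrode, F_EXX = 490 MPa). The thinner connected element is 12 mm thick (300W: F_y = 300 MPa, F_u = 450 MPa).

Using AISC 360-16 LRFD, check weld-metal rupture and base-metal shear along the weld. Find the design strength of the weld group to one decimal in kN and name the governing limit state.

185.2 kN (weld metal governs)

Weld metal: throat = 0.707×6 = 4.242 mm, L = 2×99 = 198 mm. φR_n = 0.75 × 0.6 × 490 × 4.242 × 198 = 185.2 kN.
Base metal shear (12 mm plate): yield φR_n = 1.0×0.6×300×12×198 = 427.7 kN; rupture φR_n = 0.75×0.6×450×12×198 = 481.1 kN; take 427.7 kN (yield).
Governing: min(185.2, 427.7) = 185.2 kN → weld metal.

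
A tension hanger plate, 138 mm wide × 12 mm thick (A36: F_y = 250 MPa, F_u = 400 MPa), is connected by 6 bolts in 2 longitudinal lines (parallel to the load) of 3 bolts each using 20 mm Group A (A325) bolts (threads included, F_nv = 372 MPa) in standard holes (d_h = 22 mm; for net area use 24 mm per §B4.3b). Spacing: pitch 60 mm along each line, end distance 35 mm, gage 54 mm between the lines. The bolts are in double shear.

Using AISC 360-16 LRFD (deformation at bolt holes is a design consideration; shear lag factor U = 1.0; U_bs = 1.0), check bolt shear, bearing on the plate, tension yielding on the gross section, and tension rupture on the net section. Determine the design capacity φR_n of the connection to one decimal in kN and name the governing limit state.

Bolt shear: A_b = π(20)²/4 = 314.16 mm². φR_n = 0.75 × 372 × 314.16 × 6 × 2 = 1051.8 kN.
Bearing (12 mm plate, F_u = 400 MPa): end bolts L_c = 35 − 22/2 = 24, R_n = min(1.2×24×12×400, 2.4×20×12×400) = 138.24 kN/bolt; interior L_c = 60 − 22 = 38, R_n = 218.88 kN/bolt. φR_n = 0.75 × (2×138.24 + 4×218.88) = 864.0 kN.
Tension yield (gross): A_g = 138×12 = 1656 mm². φR_n = 0.90 × 250 × 1656 = 372.6 kN.
Tension rupture (net): A_n = (138 − 2×24)×12 = 1080 mm² (U = 1.0, A_e = A_n). φR_n = 0.75 × 400 × 1080 = 324.0 kN.
Governing: min(1051.8, 864.0, 372.6, 324.0) = 324.0 kN → net-section rupture.

324.0 kN (net-section rupture governs)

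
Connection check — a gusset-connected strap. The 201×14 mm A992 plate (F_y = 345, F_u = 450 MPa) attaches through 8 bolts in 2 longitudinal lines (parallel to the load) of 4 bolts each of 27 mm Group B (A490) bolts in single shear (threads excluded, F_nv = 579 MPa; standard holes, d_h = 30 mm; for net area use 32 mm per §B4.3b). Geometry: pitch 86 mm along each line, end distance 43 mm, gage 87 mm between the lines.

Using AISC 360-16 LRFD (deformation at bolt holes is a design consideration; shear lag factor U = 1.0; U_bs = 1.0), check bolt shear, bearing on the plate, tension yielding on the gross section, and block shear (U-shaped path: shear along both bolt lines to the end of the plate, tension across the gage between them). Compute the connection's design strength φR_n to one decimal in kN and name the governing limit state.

873.7 kN (gross-section yield governs)

Bolt shear: A_b = π(27)²/4 = 572.56 mm². φR_n = 0.75 × 579 × 572.56 × 8 × 1 = 1989.1 kN.
Bearing (14 mm plate, F_u = 450 MPa): end bolts L_c = 43 − 30/2 = 28, R_n = min(1.2×28×14×450, 2.4×27×14×450) = 211.68 kN/bolt; interior L_c = 86 − 30 = 56, R_n = 408.24 kN/bolt. φR_n = 0.75 × (2×211.68 + 6×408.24) = 2154.6 kN.
Tension yield (gross): A_g = 201×14 = 2814 mm². φR_n = 0.90 × 345 × 2814 = 873.7 kN.
Block shear: shear path 2×[43+3×86] = 2×301 mm, A_gv = 8428, A_nv = 2×(301 − 3.5×32)×14 = 5292 mm²; tension across gage: (87 − 1×32)×14 = 770 mm². R_n = min(0.6×450×5292, 0.6×345×8428) + 1.0×450×770 = min(1428.8, 1744.6) + 346.5 = 1775.3 kN. φR_n = 0.75 × 1775.3 = 1331.5 kN.
Governing: min(1989.1, 2154.6, 873.7, 1331.5) = 873.7 kN → gross-section yield.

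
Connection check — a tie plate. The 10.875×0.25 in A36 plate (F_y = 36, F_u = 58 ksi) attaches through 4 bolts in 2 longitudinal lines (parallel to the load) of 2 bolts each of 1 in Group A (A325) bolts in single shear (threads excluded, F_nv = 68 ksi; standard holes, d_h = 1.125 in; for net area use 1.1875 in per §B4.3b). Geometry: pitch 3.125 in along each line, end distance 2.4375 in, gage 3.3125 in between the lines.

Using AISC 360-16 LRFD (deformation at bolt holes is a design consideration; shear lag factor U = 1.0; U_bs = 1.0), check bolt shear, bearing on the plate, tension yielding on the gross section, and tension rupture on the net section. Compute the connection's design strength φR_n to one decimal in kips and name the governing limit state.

Bolt shear: A_b = π(1)²/4 = 0.7854 in². φR_n = 0.75 × 68 × 0.7854 × 4 × 1 = 160.2 kips.
Bearing (0.25 in plate, F_u = 58 ksi): end bolts L_c = 2.4375 − 1.125/2 = 1.875, R_n = min(1.2×1.875×0.25×58, 2.4×1×0.25×58) = 32.625 kips/bolt; interior L_c = 3.125 − 1.125 = 2, R_n = 34.8 kips/bolt. φR_n = 0.75 × (2×32.625 + 2×34.8) = 101.1 kips.
Tension yield (gross): A_g = 10.875×0.25 = 2.7188 in². φR_n = 0.90 × 36 × 2.7188 = 88.1 kips.
Tension rupture (net): A_n = (10.875 − 2×1.1875)×0.25 = 2.125 in² (U = 1.0, A_e = A_n). φR_n = 0.75 × 58 × 2.125 = 92.4 kips.
Governing: min(160.2, 101.1, 88.1, 92.4) = 88.1 kips → gross-section yield.

88.1 kips (gross-section yield governs)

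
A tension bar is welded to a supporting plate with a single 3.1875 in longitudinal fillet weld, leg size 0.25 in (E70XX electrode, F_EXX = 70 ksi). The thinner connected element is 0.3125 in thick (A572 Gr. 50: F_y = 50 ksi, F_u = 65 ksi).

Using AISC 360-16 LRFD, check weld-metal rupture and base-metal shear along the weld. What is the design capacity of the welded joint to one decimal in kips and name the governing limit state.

17.7 kips (weld metal governs)

Weld metal: throat = 0.707×0.25 = 0.17675 in, L = 3.1875 in. φR_n = 0.75 × 0.6 × 70 × 0.17675 × 3.1875 = 17.7 kips.
Base metal shear (0.3125 in plate): yield φR_n = 1.0×0.6×50×0.3125×3.1875 = 29.9 kips; rupture φR_n = 0.75×0.6×65×0.3125×3.1875 = 29.1 kips; take 29.1 kips (rupture).
Governing: min(17.7, 29.1) = 17.7 kips → weld metal.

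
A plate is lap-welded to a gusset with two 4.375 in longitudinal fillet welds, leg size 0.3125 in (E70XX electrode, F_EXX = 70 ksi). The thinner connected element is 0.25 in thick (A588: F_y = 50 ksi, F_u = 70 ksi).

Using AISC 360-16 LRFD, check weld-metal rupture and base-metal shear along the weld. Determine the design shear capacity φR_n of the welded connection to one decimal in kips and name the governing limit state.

60.9 kips (weld metal governs)

Weld metal: throat = 0.707×0.3125 = 0.22094 in, L = 2×4.375 = 8.75 in. φR_n = 0.75 × 0.6 × 70 × 0.22094 × 8.75 = 60.9 kips.
Base metal shear (0.25 in plate): yield φR_n = 1.0×0.6×50×0.25×8.75 = 65.6 kips; rupture φR_n = 0.75×0.6×70×0.25×8.75 = 68.9 kips; take 65.6 kips (yield).
Governing: min(60.9, 65.6) = 60.9 kips → weld metal.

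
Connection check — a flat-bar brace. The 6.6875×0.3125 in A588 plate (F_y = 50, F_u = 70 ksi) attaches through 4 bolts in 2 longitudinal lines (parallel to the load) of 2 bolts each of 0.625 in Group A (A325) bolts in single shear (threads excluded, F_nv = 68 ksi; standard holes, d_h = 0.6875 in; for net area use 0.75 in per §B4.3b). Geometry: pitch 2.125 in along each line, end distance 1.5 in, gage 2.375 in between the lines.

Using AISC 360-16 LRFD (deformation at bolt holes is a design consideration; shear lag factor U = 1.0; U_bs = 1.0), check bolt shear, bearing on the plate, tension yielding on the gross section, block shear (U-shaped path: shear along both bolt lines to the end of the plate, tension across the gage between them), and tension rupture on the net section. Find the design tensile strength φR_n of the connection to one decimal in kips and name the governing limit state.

62.6 kips (bolt shear governs)

Bolt shear: A_b = π(0.625)²/4 = 0.3068 in². φR_n = 0.75 × 68 × 0.3068 × 4 × 1 = 62.6 kips.
Bearing (0.3125 in plate, F_u = 70 ksi): end bolts L_c = 1.5 − 0.6875/2 = 1.15625, R_n = min(1.2×1.15625×0.3125×70, 2.4×0.625×0.3125×70) = 30.352 kips/bolt; interior L_c = 2.125 − 0.6875 = 1.4375, R_n = 32.813 kips/bolt. φR_n = 0.75 × (2×30.352 + 2×32.813) = 94.7 kips.
Tension yield (gross): A_g = 6.6875×0.3125 = 2.0898 in². φR_n = 0.90 × 50 × 2.0898 = 94.0 kips.
Block shear: shear path 2×[1.5+1×2.125] = 2×3.625 in, A_gv = 2.2656, A_nv = 2×(3.625 − 1.5×0.75)×0.3125 = 1.5625 in²; tension across gage: (2.375 − 1×0.75)×0.3125 = 0.50781 in². R_n = min(0.6×70×1.5625, 0.6×50×2.2656) + 1.0×70×0.50781 = min(65.625, 67.968) + 35.547 = 101.17 kips. φR_n = 0.75 × 101.17 = 75.9 kips.
Tension rupture (net): A_n = (6.6875 − 2×0.75)×0.3125 = 1.6211 in² (U = 1.0, A_e = A_n). φR_n = 0.75 × 70 × 1.6211 = 85.1 kips.
Governing: min(62.6, 94.7, 94.0, 75.9, 85.1) = 62.6 kips → bolt shear.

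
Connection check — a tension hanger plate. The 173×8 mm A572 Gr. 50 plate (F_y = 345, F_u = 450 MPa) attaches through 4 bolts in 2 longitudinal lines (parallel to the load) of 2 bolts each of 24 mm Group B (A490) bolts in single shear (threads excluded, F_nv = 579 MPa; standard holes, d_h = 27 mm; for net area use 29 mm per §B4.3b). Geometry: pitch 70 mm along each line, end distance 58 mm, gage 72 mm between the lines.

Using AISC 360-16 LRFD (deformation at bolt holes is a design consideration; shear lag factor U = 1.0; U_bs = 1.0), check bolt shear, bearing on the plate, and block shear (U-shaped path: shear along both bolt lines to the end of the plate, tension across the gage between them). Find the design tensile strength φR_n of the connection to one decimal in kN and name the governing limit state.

Bolt shear: A_b = π(24)²/4 = 452.39 mm². φR_n = 0.75 × 579 × 452.39 × 4 × 1 = 785.8 kN.
Bearing (8 mm plate, F_u = 450 MPa): end bolts L_c = 58 − 27/2 = 44.5, R_n = min(1.2×44.5×8×450, 2.4×24×8×450) = 192.24 kN/bolt; interior L_c = 70 − 27 = 43, R_n = 185.76 kN/bolt. φR_n = 0.75 × (2×192.24 + 2×185.76) = 567.0 kN.
Block shear: shear path 2×[58+1×70] = 2×128 mm, A_gv = 2048, A_nv = 2×(128 − 1.5×29)×8 = 1352 mm²; tension across gage: (72 − 1×29)×8 = 344 mm². R_n = min(0.6×450×1352, 0.6×345×2048) + 1.0×450×344 = min(365.04, 423.94) + 154.8 = 519.84 kN. φR_n = 0.75 × 519.84 = 389.9 kN.
Governing: min(785.8, 567.0, 389.9) = 389.9 kN → block shear.

389.9 kN (block shear governs)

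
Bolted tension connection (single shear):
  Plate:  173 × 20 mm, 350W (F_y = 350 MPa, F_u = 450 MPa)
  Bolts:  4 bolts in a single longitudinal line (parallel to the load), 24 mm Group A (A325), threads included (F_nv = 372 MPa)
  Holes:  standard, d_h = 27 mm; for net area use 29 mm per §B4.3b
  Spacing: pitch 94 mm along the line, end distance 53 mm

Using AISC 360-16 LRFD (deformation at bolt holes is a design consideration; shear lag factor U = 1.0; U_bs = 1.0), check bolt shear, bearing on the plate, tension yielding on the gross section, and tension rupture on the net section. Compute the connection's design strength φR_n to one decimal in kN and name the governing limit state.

Bolt shear: A_b = π(24)²/4 = 452.39 mm². φR_n = 0.75 × 372 × 452.39 × 4 × 1 = 504.9 kN.
Bearing (20 mm plate, F_u = 450 MPa): end bolts L_c = 53 − 27/2 = 39.5, R_n = min(1.2×39.5×20×450, 2.4×24×20×450) = 426.6 kN/bolt; interior L_c = 94 − 27 = 67, R_n = 518.4 kN/bolt. φR_n = 0.75 × (1×426.6 + 3×518.4) = 1486.4 kN.
Tension yield (gross): A_g = 173×20 = 3460 mm². φR_n = 0.90 × 350 × 3460 = 1089.9 kN.
Tension rupture (net): A_n = (173 − 1×29)×20 = 2880 mm² (U = 1.0, A_e = A_n). φR_n = 0.75 × 450 × 2880 = 972.0 kN.
Governing: min(504.9, 1486.4, 1089.9, 972.0) = 504.9 kN → bolt shear.

504.9 kN (bolt shear governs)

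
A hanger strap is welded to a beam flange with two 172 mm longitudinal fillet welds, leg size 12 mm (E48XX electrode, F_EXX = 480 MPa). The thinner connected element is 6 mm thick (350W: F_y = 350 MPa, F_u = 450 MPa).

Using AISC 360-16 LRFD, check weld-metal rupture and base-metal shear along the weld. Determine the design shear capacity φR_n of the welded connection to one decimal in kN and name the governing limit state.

418.0 kN (base-metal shear governs)

Weld metal: throat = 0.707×12 = 8.484 mm, L = 2×172 = 344 mm. φR_n = 0.75 × 0.6 × 480 × 8.484 × 344 = 630.4 kN.
Base metal shear (6 mm plate): yield φR_n = 1.0×0.6×350×6×344 = 433.4 kN; rupture φR_n = 0.75×0.6×450×6×344 = 418.0 kN; take 418.0 kN (rupture).
Governing: min(630.4, 418.0) = 418.0 kN → base-metal shear.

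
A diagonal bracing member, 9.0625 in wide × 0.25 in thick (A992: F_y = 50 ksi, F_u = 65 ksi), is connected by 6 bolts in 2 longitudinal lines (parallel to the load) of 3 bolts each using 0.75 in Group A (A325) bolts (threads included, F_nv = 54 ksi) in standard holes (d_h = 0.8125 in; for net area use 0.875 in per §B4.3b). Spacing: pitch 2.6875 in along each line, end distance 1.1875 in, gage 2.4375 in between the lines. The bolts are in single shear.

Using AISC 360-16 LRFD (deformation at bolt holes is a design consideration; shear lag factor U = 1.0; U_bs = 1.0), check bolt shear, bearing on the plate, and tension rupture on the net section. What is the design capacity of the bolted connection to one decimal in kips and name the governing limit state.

89.1 kips (net-section rupture governs)

Bolt shear: A_b = π(0.75)²/4 = 0.44179 in². φR_n = 0.75 × 54 × 0.44179 × 6 × 1 = 107.4 kips.
Bearing (0.25 in plate, F_u = 65 ksi): end bolts L_c = 1.1875 − 0.8125/2 = 0.78125, R_n = min(1.2×0.78125×0.25×65, 2.4×0.75×0.25×65) = 15.234 kips/bolt; interior L_c = 2.6875 − 0.8125 = 1.875, R_n = 29.25 kips/bolt. φR_n = 0.75 × (2×15.234 + 4×29.25) = 110.6 kips.
Tension rupture (net): A_n = (9.0625 − 2×0.875)×0.25 = 1.8281 in² (U = 1.0, A_e = A_n). φR_n = 0.75 × 65 × 1.8281 = 89.1 kips.
Governing: min(107.4, 110.6, 89.1) = 89.1 kips → net-section rupture.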